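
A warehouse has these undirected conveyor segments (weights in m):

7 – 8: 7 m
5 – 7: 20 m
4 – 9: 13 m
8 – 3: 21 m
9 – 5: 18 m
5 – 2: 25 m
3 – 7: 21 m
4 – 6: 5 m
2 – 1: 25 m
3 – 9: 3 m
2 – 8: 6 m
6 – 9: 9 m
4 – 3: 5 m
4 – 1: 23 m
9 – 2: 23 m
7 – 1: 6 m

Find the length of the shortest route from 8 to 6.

Shortest distances from 8:
8: 0
2: 6  (via 8)
7: 7  (via 8)
1: 13  (via 7)
3: 21  (via 8)
9: 24  (via 3)
4: 26  (via 3)
5: 27  (via 7)
6: 31  (via 4)
Shortest route: 8–3–4–6 = 31 m.

31 m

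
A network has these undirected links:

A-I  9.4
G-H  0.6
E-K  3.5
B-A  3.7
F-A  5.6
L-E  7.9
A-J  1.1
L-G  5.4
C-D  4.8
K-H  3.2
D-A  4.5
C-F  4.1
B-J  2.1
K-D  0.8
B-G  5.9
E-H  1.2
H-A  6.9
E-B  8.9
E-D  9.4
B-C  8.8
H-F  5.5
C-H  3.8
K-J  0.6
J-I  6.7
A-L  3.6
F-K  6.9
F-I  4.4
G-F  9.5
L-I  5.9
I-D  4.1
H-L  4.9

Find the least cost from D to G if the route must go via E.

6.1

Shortest D→E: D → K → E = 4.3
Best E to G: E → H → G costing 1.8
Total via E: 4.3 + 1.8 = 6.1.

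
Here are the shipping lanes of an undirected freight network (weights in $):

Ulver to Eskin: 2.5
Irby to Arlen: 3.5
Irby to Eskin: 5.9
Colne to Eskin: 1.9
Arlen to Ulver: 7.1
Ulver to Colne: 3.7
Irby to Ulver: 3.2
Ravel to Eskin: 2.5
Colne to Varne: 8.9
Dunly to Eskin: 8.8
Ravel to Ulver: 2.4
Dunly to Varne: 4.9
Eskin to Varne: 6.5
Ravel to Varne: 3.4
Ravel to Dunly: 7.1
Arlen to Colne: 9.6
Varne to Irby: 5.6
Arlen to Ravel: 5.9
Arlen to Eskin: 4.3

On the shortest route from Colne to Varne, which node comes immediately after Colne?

Enumerating some paths:
Colne–Ulver–Ravel–Varne: 3.7+2.4+3.4 = 9.5
Colne–Varne: 8.9 = 8.9
Colne–Eskin–Ravel–Varne: 1.9+2.5+3.4 = 7.8
Colne–Eskin–Varne: 1.9+6.5 = 8.4
Cheapest is Colne–Eskin–Ravel–Varne at $7.8.
So from Colne the first move is to Eskin.

Eskin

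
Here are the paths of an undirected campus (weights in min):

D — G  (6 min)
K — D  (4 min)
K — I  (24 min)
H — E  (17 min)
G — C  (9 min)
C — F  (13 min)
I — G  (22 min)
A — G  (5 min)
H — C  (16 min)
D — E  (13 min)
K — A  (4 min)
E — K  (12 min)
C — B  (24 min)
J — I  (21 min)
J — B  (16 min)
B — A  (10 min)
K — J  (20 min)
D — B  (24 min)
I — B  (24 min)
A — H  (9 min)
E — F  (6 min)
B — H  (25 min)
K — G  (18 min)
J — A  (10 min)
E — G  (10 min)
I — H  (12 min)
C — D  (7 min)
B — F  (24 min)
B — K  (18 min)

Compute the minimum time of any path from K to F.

Candidate routes:
K - E - F: 12+6 = 18
K - D - E - F: 4+13+6 = 23
K - D - C - F: 4+7+13 = 24
Cheapest is K - E - F at 18 min.

18 min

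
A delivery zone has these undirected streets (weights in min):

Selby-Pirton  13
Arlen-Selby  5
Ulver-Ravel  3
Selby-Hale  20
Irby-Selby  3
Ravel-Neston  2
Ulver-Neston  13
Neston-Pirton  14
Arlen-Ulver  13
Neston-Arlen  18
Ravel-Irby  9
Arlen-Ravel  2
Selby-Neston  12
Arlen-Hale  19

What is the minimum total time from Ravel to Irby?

9 min

Compare a few routes:
Ravel - Irby: 9 = 9
Ravel - Arlen - Selby - Irby: 2+5+3 = 10
The minimum is 9 min via Ravel - Irby.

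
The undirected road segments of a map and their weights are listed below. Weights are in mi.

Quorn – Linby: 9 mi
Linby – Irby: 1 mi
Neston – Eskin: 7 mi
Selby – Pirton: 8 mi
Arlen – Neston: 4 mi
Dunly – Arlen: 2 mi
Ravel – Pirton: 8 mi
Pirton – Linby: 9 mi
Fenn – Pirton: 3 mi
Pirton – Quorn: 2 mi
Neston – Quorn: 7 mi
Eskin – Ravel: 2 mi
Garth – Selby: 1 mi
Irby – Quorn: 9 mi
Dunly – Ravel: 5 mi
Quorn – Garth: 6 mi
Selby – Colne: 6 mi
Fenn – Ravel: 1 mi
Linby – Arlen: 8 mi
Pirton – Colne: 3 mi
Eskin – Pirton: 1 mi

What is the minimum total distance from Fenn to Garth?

Settle nodes by increasing distance from Fenn:
Fenn: 0
Ravel: 1  (via Fenn)
Eskin: 3  (via Ravel)
Pirton: 3  (via Fenn)
Quorn: 5  (via Pirton)
Colne: 6  (via Pirton)
Dunly: 6  (via Ravel)
Arlen: 8  (via Dunly)
Neston: 10  (via Eskin)
Garth: 11  (via Quorn)
Shortest route: Fenn → Pirton → Quorn → Garth = 11 mi.

11 mi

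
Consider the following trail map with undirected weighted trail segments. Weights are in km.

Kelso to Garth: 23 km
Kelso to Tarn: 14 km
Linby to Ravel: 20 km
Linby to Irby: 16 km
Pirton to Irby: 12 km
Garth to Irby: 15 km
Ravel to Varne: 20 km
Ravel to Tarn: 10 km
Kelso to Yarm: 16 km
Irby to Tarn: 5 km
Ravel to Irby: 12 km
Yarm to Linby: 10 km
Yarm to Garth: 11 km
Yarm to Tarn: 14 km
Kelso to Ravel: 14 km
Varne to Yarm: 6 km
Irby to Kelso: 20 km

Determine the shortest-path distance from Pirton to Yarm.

Running Dijkstra from Pirton:
Pirton: 0
Irby: 12  (via Pirton)
Tarn: 17  (via Irby)
Ravel: 24  (via Irby)
Garth: 27  (via Irby)
Linby: 28  (via Irby)
Kelso: 31  (via Tarn)
Yarm: 31  (via Tarn)
Shortest route: Pirton–Irby–Tarn–Yarm = 31 km.

31 km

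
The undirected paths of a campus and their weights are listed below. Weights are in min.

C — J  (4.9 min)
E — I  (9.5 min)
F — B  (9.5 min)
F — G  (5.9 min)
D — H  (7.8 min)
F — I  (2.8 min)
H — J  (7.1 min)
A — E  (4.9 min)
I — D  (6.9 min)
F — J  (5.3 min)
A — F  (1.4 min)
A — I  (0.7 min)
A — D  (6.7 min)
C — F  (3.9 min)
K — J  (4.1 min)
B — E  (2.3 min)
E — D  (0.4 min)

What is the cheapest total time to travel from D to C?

10.6 min

Shortest distances from D:
D: 0
E: 0.4  (via D)
B: 2.7  (via E)
A: 5.3  (via E)
I: 6  (via A)
F: 6.7  (via A)
H: 7.8  (via D)
C: 10.6  (via F)
Shortest route: D → E → A → F → C = 10.6 min.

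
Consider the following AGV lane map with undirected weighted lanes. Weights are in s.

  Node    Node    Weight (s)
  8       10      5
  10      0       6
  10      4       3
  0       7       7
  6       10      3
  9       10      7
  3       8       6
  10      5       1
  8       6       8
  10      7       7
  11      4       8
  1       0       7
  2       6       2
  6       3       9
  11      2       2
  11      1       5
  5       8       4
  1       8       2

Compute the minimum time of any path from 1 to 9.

Compare a few routes:
1 → 0 → 10 → 9: 7+6+7 = 20
1 → 11 → 2 → 6 → 10 → 9: 5+2+2+3+7 = 19
1 → 8 → 10 → 9: 2+5+7 = 14
1 → 8 → 6 → 10 → 9: 2+8+3+7 = 20
Cheapest is 1 → 8 → 10 → 9 at 14 s.

14 s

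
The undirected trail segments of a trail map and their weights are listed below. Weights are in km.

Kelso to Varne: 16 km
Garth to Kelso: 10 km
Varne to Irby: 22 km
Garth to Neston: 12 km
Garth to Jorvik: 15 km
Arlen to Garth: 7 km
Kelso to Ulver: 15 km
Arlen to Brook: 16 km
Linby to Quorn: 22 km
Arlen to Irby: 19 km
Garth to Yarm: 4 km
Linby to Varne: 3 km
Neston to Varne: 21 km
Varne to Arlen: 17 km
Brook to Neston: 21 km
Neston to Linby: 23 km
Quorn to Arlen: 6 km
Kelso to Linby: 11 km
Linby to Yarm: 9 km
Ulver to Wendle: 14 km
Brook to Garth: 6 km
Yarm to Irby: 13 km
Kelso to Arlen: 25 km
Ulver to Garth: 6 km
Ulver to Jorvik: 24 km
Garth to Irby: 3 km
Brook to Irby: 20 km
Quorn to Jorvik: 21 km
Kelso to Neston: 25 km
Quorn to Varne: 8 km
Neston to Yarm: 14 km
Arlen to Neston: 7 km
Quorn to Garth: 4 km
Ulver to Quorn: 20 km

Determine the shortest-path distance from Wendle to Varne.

Settle nodes by increasing distance from Wendle:
Wendle: 0
Ulver: 14  (via Wendle)
Garth: 20  (via Ulver)
Irby: 23  (via Garth)
Quorn: 24  (via Garth)
Yarm: 24  (via Garth)
Brook: 26  (via Garth)
Arlen: 27  (via Garth)
Kelso: 29  (via Ulver)
Neston: 32  (via Garth)
Varne: 32  (via Quorn)
Shortest route: Wendle–Ulver–Garth–Quorn–Varne = 32 km.

32 km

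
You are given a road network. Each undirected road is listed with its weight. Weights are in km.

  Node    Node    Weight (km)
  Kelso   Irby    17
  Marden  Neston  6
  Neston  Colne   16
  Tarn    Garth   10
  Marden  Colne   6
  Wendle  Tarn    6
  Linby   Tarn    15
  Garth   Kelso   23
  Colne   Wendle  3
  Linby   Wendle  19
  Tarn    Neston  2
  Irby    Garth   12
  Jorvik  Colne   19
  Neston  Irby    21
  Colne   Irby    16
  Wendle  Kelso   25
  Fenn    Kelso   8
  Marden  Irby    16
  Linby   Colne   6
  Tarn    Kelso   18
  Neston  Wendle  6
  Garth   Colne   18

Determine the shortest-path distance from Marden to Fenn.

34 km

Running Dijkstra from Marden:
Marden: 0
Neston: 6  (via Marden)
Colne: 6  (via Marden)
Tarn: 8  (via Neston)
Wendle: 9  (via Colne)
Linby: 12  (via Colne)
Irby: 16  (via Marden)
Garth: 18  (via Tarn)
Jorvik: 25  (via Colne)
Kelso: 26  (via Tarn)
Fenn: 34  (via Kelso)
Shortest route: Marden → Neston → Tarn → Kelso → Fenn = 34 km.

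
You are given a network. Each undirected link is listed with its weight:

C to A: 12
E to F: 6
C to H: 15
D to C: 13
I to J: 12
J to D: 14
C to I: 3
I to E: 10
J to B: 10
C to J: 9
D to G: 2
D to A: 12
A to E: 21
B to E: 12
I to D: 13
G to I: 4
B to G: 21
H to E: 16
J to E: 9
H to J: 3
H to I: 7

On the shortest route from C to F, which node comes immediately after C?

Compare a few routes:
C - J - E - F: 9+9+6 = 24
C - I - E - F: 3+10+6 = 19
Cheapest is C - I - E - F at 19.
So from C the first move is to I.

I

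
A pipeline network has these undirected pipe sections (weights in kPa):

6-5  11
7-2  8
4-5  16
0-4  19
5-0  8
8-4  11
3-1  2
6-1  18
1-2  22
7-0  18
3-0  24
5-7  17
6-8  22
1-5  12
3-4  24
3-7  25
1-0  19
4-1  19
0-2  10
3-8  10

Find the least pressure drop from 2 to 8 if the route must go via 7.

43 kPa

Shortest 2→7: 2–7 = 8
Best 7 to 8: 7–3–8 costing 35
Total via 7: 8 + 35 = 43 kPa.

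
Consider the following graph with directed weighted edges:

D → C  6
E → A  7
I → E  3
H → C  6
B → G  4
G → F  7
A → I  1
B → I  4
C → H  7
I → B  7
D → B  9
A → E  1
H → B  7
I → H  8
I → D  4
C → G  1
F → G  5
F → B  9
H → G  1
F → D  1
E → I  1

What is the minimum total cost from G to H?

Shortest distances from G:
G: 0
F: 7  (via G)
D: 8  (via F)
C: 14  (via D)
B: 16  (via F)
I: 20  (via B)
H: 21  (via C)
Shortest route: G → F → D → C → H = 21.

21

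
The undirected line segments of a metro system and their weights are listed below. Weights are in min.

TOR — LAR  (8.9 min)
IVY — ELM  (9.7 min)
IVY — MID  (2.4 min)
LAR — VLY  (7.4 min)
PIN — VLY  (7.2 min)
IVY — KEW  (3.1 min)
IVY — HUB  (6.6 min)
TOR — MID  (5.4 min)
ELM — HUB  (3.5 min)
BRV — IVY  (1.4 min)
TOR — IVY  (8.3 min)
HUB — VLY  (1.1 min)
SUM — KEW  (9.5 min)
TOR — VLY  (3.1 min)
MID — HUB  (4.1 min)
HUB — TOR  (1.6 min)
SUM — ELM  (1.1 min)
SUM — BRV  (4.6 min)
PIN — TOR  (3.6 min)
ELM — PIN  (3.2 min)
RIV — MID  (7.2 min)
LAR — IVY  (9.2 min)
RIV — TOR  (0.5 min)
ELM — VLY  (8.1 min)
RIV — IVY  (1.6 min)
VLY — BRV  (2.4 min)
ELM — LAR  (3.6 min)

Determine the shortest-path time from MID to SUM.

8.4 min

Enumerating some paths:
MID–IVY–RIV–TOR–HUB–ELM–SUM: 2.4+1.6+0.5+1.6+3.5+1.1 = 10.7
MID–IVY–BRV–SUM: 2.4+1.4+4.6 = 8.4
MID–TOR–HUB–ELM–SUM: 5.4+1.6+3.5+1.1 = 11.6
MID–HUB–ELM–SUM: 4.1+3.5+1.1 = 8.7
The minimum is 8.4 min via MID–IVY–BRV–SUM.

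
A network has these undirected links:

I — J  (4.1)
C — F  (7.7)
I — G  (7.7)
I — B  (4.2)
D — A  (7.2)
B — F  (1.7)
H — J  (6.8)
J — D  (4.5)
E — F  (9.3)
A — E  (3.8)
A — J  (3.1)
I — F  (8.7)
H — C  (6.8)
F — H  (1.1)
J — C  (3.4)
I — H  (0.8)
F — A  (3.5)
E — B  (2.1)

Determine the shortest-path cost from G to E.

13.4

Enumerating some paths:
G–I–H–F–B–E: 7.7+0.8+1.1+1.7+2.1 = 13.4
G–I–B–E: 7.7+4.2+2.1 = 14
G–I–H–F–A–E: 7.7+0.8+1.1+3.5+3.8 = 16.9
Cheapest is G–I–H–F–B–E at 13.4.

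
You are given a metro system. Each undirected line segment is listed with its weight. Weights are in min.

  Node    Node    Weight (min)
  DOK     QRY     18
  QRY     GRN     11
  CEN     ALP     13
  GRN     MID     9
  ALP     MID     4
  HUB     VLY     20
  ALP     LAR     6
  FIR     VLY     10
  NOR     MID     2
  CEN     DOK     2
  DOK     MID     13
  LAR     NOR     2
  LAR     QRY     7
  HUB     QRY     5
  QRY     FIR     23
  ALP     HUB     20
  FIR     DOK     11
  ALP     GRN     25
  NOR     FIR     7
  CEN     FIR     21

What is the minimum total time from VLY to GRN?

28 min

Compare a few routes:
VLY → FIR → NOR → LAR → ALP → MID → GRN: 10+7+2+6+4+9 = 38
VLY → FIR → NOR → MID → GRN: 10+7+2+9 = 28
VLY → FIR → NOR → LAR → QRY → GRN: 10+7+2+7+11 = 37
VLY → HUB → QRY → GRN: 20+5+11 = 36
Cheapest is VLY → FIR → NOR → MID → GRN at 28 min.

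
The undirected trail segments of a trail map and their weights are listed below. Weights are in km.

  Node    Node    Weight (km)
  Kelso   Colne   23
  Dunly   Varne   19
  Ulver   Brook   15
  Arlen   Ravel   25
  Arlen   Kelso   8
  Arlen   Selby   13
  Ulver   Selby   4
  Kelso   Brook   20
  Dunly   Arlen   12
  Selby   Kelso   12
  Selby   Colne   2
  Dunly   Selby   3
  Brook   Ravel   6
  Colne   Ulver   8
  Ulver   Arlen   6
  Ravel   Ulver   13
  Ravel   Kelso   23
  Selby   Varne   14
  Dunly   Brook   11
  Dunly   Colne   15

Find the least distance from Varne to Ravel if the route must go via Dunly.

34 km

Best Varne to Dunly: Varne → Selby → Dunly costing 17
Best Dunly to Ravel: Dunly → Brook → Ravel costing 17
Total via Dunly: 17 + 17 = 34 km.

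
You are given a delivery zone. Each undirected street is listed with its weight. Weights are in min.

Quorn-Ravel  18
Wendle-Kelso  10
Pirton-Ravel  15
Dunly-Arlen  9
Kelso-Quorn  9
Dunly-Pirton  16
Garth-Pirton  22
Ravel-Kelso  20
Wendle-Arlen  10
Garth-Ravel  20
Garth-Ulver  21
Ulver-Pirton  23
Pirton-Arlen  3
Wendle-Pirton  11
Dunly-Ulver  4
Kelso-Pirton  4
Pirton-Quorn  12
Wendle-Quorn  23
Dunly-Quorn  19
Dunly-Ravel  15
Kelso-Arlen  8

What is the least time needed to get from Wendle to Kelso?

Compare a few routes:
Wendle - Pirton - Kelso: 11+4 = 15
Wendle - Kelso: 10 = 10
Wendle - Arlen - Pirton - Kelso: 10+3+4 = 17
The minimum is 10 min via Wendle - Kelso.

10 min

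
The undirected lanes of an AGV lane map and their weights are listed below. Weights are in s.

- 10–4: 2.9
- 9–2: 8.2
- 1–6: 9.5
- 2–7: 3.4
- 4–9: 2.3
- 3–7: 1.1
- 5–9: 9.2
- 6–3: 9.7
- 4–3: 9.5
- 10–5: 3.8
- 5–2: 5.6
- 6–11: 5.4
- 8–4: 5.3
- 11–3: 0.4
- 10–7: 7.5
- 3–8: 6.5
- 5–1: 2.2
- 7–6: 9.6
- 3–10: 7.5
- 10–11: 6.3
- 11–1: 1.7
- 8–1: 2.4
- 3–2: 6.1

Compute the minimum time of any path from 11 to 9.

Enumerating some paths:
11–3–4–9: 0.4+9.5+2.3 = 12.2
11–1–8–4–9: 1.7+2.4+5.3+2.3 = 11.7
11–10–4–9: 6.3+2.9+2.3 = 11.5
Cheapest is 11–10–4–9 at 11.5 s.

11.5 s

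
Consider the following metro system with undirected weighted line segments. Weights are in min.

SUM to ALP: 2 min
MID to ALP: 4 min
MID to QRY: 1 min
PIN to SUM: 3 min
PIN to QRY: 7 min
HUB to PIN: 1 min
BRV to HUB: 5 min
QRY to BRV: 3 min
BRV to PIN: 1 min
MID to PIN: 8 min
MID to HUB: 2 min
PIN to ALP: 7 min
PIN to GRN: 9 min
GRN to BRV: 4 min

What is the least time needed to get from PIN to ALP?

5 min

Shortest distances from PIN:
PIN: 0
HUB: 1  (via PIN)
BRV: 1  (via PIN)
SUM: 3  (via PIN)
MID: 3  (via HUB)
QRY: 4  (via BRV)
GRN: 5  (via BRV)
ALP: 5  (via SUM)
Shortest route: PIN → SUM → ALP = 5 min.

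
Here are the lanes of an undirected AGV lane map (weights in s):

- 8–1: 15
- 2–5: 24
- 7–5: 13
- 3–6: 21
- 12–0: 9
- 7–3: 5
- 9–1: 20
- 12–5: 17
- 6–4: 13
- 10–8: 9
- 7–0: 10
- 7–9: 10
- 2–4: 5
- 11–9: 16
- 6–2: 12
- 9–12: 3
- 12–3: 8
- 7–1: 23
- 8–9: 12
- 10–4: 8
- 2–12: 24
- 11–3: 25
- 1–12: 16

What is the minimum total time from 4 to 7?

39 s

Candidate routes:
4–2–12–9–7: 5+24+3+10 = 42
4–10–8–9–7: 8+9+12+10 = 39
4–2–5–7: 5+24+13 = 42
4–2–12–3–7: 5+24+8+5 = 42
The minimum is 39 s via 4–10–8–9–7.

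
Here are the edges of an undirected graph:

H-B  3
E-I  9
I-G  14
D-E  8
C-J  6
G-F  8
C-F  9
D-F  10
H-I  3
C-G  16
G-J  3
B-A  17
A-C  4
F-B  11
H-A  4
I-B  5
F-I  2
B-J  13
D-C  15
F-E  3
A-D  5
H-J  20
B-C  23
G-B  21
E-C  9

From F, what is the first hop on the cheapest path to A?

Candidate routes:
F → I → H → A: 2+3+4 = 9
F → C → A: 9+4 = 13
Cheapest is F → I → H → A at 9.
So from F the first move is to I.

I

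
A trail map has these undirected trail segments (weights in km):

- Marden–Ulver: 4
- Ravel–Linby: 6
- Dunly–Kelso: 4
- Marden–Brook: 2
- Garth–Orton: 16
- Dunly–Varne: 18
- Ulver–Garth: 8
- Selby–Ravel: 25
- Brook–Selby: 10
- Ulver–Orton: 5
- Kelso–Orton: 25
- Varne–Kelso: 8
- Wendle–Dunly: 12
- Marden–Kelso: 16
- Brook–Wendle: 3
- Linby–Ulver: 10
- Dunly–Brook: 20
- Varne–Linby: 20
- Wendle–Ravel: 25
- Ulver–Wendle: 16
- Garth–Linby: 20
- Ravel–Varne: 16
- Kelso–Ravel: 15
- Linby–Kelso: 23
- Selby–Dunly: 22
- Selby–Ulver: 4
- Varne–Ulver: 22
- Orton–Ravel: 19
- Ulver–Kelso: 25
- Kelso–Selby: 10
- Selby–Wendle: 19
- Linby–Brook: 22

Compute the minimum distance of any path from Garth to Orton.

Candidate routes:
Garth → Orton: 16 = 16
Garth → Ulver → Orton: 8+5 = 13
Cheapest is Garth → Ulver → Orton at 13 km.

13 km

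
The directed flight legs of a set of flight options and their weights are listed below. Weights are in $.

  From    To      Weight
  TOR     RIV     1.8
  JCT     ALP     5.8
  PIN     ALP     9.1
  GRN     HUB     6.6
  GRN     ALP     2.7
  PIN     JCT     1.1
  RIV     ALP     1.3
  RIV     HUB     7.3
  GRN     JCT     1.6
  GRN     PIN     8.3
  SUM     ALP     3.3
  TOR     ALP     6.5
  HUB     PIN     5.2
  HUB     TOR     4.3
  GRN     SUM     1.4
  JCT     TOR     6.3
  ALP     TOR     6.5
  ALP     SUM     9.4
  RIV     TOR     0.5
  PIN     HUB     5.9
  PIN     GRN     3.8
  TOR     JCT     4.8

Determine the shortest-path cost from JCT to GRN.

Candidate routes:
JCT–ALP–TOR–RIV–HUB–PIN–GRN: 5.8+6.5+1.8+7.3+5.2+3.8 = 30.4
JCT–TOR–RIV–HUB–PIN–GRN: 6.3+1.8+7.3+5.2+3.8 = 24.4
Cheapest is JCT–TOR–RIV–HUB–PIN–GRN at $24.4.

$24.4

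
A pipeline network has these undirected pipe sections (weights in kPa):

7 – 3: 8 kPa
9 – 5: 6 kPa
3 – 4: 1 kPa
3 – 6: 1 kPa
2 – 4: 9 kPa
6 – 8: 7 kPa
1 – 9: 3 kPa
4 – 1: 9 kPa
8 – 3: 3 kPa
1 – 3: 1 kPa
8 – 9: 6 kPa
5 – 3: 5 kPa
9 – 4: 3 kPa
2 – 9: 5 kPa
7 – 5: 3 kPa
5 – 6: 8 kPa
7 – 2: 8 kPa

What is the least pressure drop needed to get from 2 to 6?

10 kPa

Candidate routes:
2 - 9 - 8 - 3 - 6: 5+6+3+1 = 15
2 - 9 - 1 - 3 - 6: 5+3+1+1 = 10
2 - 7 - 3 - 6: 8+8+1 = 17
2 - 4 - 3 - 6: 9+1+1 = 11
The minimum is 10 kPa via 2 - 9 - 1 - 3 - 6.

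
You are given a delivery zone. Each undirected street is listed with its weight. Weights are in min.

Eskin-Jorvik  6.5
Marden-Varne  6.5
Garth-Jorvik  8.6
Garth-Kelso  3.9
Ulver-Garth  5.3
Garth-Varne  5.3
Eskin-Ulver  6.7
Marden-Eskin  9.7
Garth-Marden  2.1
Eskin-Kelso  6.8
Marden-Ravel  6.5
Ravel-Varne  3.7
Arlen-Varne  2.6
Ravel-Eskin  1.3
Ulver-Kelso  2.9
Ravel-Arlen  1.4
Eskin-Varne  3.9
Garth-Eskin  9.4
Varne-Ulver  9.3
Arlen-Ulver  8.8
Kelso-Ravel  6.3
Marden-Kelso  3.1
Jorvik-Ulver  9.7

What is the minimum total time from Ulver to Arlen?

8.8 min

Enumerating some paths:
Ulver → Eskin → Ravel → Arlen: 6.7+1.3+1.4 = 9.4
Ulver → Arlen: 8.8 = 8.8
Cheapest is Ulver → Arlen at 8.8 min.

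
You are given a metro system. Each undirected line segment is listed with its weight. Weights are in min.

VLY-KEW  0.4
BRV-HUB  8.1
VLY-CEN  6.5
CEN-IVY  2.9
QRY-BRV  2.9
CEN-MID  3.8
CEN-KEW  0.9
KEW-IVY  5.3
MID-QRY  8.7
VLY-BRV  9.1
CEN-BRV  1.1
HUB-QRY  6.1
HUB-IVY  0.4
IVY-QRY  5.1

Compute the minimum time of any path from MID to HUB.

7.1 min

Candidate routes:
MID - CEN - BRV - HUB: 3.8+1.1+8.1 = 13
MID - CEN - KEW - IVY - HUB: 3.8+0.9+5.3+0.4 = 10.4
MID - CEN - IVY - HUB: 3.8+2.9+0.4 = 7.1
The minimum is 7.1 min via MID - CEN - IVY - HUB.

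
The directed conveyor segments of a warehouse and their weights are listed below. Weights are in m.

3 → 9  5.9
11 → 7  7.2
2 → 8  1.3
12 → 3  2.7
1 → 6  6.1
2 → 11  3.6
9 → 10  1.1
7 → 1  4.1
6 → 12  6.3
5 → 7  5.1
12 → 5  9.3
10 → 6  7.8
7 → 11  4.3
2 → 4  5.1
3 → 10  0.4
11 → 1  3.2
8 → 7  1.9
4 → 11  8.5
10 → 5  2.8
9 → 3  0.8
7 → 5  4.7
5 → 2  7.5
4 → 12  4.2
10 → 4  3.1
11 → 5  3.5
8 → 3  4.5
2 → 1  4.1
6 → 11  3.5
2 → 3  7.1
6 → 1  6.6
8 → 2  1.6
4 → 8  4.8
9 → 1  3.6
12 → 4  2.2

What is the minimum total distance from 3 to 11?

Enumerating some paths:
3 - 10 - 5 - 7 - 11: 0.4+2.8+5.1+4.3 = 12.6
3 - 10 - 4 - 8 - 2 - 11: 0.4+3.1+4.8+1.6+3.6 = 13.5
3 - 10 - 4 - 11: 0.4+3.1+8.5 = 12
3 - 10 - 6 - 11: 0.4+7.8+3.5 = 11.7
The minimum is 11.7 m via 3 - 10 - 6 - 11.

11.7 m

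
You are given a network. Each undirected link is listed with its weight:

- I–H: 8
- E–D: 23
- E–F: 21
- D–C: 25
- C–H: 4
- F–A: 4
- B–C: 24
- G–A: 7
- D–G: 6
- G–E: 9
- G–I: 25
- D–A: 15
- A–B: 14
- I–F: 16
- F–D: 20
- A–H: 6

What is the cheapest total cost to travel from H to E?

22

Compare a few routes:
H → A → G → E: 6+7+9 = 22
H → A → F → E: 6+4+21 = 31
The minimum is 22 via H → A → G → E.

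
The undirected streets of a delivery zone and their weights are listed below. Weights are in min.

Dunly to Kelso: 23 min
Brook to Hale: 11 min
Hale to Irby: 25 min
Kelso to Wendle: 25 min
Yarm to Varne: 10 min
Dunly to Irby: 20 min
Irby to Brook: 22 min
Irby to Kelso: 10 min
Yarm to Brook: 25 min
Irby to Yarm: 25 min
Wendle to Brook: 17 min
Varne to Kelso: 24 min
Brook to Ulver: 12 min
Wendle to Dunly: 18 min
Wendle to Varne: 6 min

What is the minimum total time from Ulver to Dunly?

47 min

Candidate routes:
Ulver - Brook - Irby - Dunly: 12+22+20 = 54
Ulver - Brook - Wendle - Dunly: 12+17+18 = 47
Ulver - Brook - Irby - Kelso - Dunly: 12+22+10+23 = 67
The minimum is 47 min via Ulver - Brook - Wendle - Dunly.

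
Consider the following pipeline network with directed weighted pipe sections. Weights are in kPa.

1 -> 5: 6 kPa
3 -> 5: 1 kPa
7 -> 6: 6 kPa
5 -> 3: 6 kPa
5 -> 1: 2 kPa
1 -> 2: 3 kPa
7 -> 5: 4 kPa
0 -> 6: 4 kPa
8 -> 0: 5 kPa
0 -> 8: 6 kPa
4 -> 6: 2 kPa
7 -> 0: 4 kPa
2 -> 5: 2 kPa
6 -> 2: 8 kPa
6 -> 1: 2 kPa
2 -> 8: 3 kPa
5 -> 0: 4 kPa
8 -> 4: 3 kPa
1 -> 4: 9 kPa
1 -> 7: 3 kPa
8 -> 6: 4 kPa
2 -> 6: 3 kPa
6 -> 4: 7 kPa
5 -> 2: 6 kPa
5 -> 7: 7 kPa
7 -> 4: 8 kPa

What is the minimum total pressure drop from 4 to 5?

9 kPa

Enumerating some paths:
4 - 6 - 1 - 5: 2+2+6 = 10
4 - 6 - 1 - 2 - 5: 2+2+3+2 = 9
Cheapest is 4 - 6 - 1 - 2 - 5 at 9 kPa.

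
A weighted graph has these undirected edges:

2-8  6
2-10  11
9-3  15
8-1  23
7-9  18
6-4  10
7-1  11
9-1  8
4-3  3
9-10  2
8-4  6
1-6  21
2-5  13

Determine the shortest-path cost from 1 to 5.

Shortest distances from 1:
1: 0
9: 8  (via 1)
10: 10  (via 9)
7: 11  (via 1)
2: 21  (via 10)
6: 21  (via 1)
3: 23  (via 9)
8: 23  (via 1)
4: 26  (via 3)
5: 34  (via 2)
Shortest route: 1 → 9 → 10 → 2 → 5 = 34.

34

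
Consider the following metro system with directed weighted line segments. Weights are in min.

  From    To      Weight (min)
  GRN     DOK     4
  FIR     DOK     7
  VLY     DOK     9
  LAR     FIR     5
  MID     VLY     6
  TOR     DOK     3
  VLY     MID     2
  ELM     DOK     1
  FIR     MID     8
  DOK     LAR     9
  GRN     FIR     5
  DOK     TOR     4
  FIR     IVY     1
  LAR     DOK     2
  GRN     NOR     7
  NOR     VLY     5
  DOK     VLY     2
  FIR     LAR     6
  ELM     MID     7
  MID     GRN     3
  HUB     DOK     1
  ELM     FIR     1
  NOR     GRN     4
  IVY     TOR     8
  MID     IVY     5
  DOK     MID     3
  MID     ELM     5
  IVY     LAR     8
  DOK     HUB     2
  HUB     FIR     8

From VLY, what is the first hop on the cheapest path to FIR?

MID

Candidate routes:
VLY–DOK–MID–ELM–FIR: 9+3+5+1 = 18
VLY–MID–ELM–FIR: 2+5+1 = 8
VLY–MID–GRN–FIR: 2+3+5 = 10
VLY–MID–ELM–DOK–HUB–FIR: 2+5+1+2+8 = 18
The minimum is 8 min via VLY–MID–ELM–FIR.
So from VLY the first move is to MID.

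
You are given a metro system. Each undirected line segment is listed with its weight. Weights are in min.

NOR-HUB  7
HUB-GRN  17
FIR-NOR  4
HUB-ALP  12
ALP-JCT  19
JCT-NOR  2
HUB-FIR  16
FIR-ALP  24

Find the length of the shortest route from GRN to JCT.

Running Dijkstra from GRN:
GRN: 0
HUB: 17  (via GRN)
NOR: 24  (via HUB)
JCT: 26  (via NOR)
Shortest route: GRN–HUB–NOR–JCT = 26 min.

26 min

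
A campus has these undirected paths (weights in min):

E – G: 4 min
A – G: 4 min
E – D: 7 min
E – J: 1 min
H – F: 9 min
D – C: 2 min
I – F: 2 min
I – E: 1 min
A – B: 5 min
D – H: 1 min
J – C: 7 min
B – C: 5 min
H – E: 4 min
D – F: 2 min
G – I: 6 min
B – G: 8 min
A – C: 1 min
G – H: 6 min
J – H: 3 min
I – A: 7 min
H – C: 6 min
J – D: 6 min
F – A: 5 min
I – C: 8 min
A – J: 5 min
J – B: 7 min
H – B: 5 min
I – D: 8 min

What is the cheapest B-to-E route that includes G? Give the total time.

Shortest B→G: B–G = 8
Shortest G→E: G–E = 4
Total via G: 8 + 4 = 12 min.

12 min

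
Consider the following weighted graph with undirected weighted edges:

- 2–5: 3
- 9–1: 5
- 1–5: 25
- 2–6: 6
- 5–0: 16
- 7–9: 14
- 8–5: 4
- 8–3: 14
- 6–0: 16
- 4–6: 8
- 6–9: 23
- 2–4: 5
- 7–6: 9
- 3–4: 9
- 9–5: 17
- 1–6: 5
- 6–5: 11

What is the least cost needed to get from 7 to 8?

Enumerating some paths:
7 → 6 → 5 → 8: 9+11+4 = 24
7 → 6 → 2 → 5 → 8: 9+6+3+4 = 22
The minimum is 22 via 7 → 6 → 2 → 5 → 8.

22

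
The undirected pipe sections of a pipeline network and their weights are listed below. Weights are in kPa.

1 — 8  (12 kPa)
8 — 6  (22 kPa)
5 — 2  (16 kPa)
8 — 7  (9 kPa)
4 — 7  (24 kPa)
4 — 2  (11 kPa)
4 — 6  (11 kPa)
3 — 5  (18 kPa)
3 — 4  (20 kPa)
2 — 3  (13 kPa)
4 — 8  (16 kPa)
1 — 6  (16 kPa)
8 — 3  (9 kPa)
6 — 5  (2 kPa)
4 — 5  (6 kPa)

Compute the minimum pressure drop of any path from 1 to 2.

34 kPa

Enumerating some paths:
1 - 6 - 4 - 2: 16+11+11 = 38
1 - 6 - 5 - 2: 16+2+16 = 34
1 - 6 - 5 - 4 - 2: 16+2+6+11 = 35
1 - 8 - 4 - 2: 12+16+11 = 39
The minimum is 34 kPa via 1 - 6 - 5 - 2.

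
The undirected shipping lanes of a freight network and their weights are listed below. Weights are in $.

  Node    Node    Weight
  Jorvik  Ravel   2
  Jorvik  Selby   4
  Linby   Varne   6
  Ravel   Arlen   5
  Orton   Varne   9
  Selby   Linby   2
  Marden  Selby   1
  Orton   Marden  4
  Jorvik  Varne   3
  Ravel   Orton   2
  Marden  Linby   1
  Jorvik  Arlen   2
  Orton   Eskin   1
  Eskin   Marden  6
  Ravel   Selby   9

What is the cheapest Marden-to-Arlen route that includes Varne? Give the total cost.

$12

Best Marden to Varne: Marden–Linby–Varne costing 7
Shortest Varne→Arlen: Varne–Jorvik–Arlen = 5
Total via Varne: 7 + 5 = $12.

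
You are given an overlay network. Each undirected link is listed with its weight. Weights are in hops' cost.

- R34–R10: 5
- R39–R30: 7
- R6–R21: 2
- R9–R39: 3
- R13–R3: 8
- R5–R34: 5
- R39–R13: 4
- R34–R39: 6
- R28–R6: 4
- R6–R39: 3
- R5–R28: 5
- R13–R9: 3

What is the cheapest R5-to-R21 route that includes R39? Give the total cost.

16 hops' cost

Best R5 to R39: R5–R34–R39 costing 11
Best R39 to R21: R39–R6–R21 costing 5
Total via R39: 11 + 5 = 16 hops' cost.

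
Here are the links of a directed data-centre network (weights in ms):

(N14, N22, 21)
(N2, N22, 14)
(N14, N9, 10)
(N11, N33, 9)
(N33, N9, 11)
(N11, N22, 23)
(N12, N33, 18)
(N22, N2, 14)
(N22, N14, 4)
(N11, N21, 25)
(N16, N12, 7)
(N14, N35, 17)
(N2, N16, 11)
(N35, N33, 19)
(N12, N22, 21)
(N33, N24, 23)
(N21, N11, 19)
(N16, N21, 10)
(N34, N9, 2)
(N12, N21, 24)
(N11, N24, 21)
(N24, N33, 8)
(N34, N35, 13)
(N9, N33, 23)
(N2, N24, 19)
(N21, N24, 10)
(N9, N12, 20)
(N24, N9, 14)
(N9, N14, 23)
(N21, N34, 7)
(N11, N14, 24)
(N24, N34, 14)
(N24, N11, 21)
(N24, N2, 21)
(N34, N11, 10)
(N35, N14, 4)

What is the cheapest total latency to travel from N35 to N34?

Settle nodes by increasing distance from N35:
N35: 0
N14: 4  (via N35)
N9: 14  (via N14)
N33: 19  (via N35)
N22: 25  (via N14)
N12: 34  (via N9)
N2: 39  (via N22)
N24: 42  (via N33)
N16: 50  (via N2)
N34: 56  (via N24)
Shortest route: N35 → N33 → N24 → N34 = 56 ms.

56 ms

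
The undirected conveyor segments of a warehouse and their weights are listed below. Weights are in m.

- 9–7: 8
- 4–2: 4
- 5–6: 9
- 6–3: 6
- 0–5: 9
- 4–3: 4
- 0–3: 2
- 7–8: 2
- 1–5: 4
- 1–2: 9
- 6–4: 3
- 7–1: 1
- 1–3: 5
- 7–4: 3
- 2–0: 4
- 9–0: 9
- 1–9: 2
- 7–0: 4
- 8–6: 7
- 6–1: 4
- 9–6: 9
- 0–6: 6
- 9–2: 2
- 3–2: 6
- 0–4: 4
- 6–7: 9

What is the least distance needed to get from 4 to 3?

Running Dijkstra from 4:
4: 0
6: 3  (via 4)
7: 3  (via 4)
0: 4  (via 4)
1: 4  (via 7)
2: 4  (via 4)
3: 4  (via 4)
Shortest route: 4–3 = 4 m.

4 m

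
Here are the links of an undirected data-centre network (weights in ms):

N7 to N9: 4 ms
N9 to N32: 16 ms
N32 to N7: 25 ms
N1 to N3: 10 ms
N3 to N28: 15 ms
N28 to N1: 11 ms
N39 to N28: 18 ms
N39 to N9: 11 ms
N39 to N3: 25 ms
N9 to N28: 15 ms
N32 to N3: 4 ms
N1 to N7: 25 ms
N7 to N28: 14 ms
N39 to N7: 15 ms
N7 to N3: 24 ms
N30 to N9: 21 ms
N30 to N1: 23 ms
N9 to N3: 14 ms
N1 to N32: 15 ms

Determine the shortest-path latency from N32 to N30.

37 ms

Shortest distances from N32:
N32: 0
N3: 4  (via N32)
N1: 14  (via N3)
N9: 16  (via N32)
N28: 19  (via N3)
N7: 20  (via N9)
N39: 27  (via N9)
N30: 37  (via N1)
Shortest route: N32–N3–N1–N30 = 37 ms.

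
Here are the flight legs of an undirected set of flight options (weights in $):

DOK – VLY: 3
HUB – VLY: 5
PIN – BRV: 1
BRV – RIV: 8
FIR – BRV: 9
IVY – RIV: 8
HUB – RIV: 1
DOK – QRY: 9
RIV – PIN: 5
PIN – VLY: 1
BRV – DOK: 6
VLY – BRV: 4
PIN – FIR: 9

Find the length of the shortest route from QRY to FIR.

$22

Candidate routes:
QRY - DOK - VLY - PIN - FIR: 9+3+1+9 = 22
QRY - DOK - VLY - PIN - BRV - FIR: 9+3+1+1+9 = 23
QRY - DOK - BRV - FIR: 9+6+9 = 24
QRY - DOK - VLY - BRV - FIR: 9+3+4+9 = 25
The minimum is $22 via QRY - DOK - VLY - PIN - FIR.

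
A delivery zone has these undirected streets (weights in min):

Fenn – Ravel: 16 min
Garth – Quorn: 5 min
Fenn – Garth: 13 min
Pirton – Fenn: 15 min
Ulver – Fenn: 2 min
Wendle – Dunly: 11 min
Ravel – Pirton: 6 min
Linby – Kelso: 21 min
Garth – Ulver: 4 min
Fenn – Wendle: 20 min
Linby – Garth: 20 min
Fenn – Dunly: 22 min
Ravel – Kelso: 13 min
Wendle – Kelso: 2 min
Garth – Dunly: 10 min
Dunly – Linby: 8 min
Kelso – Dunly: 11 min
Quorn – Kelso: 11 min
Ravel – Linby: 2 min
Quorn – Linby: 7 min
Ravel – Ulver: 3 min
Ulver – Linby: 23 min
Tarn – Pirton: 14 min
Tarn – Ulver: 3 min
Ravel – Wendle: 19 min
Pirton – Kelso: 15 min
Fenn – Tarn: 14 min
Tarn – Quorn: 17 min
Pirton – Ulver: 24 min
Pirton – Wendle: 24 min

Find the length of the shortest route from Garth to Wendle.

18 min

Shortest distances from Garth:
Garth: 0
Ulver: 4  (via Garth)
Quorn: 5  (via Garth)
Fenn: 6  (via Ulver)
Tarn: 7  (via Ulver)
Ravel: 7  (via Ulver)
Linby: 9  (via Ravel)
Dunly: 10  (via Garth)
Pirton: 13  (via Ravel)
Kelso: 16  (via Quorn)
Wendle: 18  (via Kelso)
Shortest route: Garth → Quorn → Kelso → Wendle = 18 min.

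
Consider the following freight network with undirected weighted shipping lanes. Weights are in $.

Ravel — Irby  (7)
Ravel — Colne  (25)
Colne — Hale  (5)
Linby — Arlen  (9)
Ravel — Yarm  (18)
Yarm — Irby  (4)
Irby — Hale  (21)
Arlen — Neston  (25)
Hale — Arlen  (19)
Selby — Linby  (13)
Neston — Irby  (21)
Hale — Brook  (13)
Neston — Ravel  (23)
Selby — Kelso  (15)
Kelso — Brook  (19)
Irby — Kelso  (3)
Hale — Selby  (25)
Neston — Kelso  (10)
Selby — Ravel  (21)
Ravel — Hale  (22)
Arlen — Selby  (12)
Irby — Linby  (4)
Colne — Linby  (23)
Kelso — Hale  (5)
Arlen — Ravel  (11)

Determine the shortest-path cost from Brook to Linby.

$25

Running Dijkstra from Brook:
Brook: 0
Hale: 13  (via Brook)
Kelso: 18  (via Hale)
Colne: 18  (via Hale)
Irby: 21  (via Kelso)
Linby: 25  (via Irby)
Shortest route: Brook → Hale → Kelso → Irby → Linby = $25.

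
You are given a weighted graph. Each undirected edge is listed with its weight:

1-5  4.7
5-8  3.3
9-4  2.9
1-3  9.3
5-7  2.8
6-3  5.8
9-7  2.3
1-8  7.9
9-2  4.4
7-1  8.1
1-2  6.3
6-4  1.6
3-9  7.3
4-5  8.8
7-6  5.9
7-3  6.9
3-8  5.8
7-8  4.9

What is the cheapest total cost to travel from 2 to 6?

Settle nodes by increasing distance from 2:
2: 0
9: 4.4  (via 2)
1: 6.3  (via 2)
7: 6.7  (via 9)
4: 7.3  (via 9)
6: 8.9  (via 4)
Shortest route: 2–9–4–6 = 8.9.

8.9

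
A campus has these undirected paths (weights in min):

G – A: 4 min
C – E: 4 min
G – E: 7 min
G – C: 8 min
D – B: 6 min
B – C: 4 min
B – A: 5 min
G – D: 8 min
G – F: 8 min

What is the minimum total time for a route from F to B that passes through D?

22 min

Shortest F→D: F → G → D = 16
Shortest D→B: D → B = 6
Total via D: 16 + 6 = 22 min.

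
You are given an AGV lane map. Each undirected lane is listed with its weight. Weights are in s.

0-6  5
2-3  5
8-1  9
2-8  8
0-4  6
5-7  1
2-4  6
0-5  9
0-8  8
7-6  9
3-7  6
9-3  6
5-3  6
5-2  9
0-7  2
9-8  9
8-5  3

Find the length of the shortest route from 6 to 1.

Compare a few routes:
6 - 0 - 7 - 5 - 8 - 1: 5+2+1+3+9 = 20
6 - 7 - 5 - 8 - 1: 9+1+3+9 = 22
The minimum is 20 s via 6 - 0 - 7 - 5 - 8 - 1.

20 s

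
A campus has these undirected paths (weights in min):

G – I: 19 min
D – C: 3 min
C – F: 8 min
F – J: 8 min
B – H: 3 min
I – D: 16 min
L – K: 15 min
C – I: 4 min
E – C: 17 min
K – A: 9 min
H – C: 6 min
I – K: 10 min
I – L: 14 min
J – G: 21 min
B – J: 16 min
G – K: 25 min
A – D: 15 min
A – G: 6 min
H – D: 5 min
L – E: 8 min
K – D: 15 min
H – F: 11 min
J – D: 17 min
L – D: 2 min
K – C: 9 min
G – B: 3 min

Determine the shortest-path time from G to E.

21 min

Running Dijkstra from G:
G: 0
B: 3  (via G)
A: 6  (via G)
H: 6  (via B)
D: 11  (via H)
C: 12  (via H)
L: 13  (via D)
K: 15  (via A)
I: 16  (via C)
F: 17  (via H)
J: 19  (via B)
E: 21  (via L)
Shortest route: G–B–H–D–L–E = 21 min.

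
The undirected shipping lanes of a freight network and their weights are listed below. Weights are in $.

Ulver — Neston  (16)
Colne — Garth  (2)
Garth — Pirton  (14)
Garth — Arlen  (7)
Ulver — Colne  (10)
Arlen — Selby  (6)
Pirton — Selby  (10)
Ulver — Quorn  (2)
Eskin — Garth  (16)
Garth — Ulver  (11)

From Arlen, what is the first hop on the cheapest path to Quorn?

Garth

Candidate routes:
Arlen - Garth - Ulver - Quorn: 7+11+2 = 20
Arlen - Selby - Pirton - Garth - Ulver - Quorn: 6+10+14+11+2 = 43
Arlen - Garth - Colne - Ulver - Quorn: 7+2+10+2 = 21
The minimum is $20 via Arlen - Garth - Ulver - Quorn.
So from Arlen the first move is to Garth.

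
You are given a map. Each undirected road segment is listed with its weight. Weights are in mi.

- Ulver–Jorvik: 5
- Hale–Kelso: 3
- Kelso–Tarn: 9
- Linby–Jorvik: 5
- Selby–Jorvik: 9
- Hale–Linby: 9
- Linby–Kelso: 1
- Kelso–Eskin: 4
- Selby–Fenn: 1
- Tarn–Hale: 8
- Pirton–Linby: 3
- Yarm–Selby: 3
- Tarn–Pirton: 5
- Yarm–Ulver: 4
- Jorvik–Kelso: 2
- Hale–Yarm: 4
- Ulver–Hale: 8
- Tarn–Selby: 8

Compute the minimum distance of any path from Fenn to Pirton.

14 mi

Candidate routes:
Fenn - Selby - Jorvik - Linby - Pirton: 1+9+5+3 = 18
Fenn - Selby - Tarn - Pirton: 1+8+5 = 14
Fenn - Selby - Jorvik - Kelso - Linby - Pirton: 1+9+2+1+3 = 16
Fenn - Selby - Yarm - Hale - Kelso - Linby - Pirton: 1+3+4+3+1+3 = 15
The minimum is 14 mi via Fenn - Selby - Tarn - Pirton.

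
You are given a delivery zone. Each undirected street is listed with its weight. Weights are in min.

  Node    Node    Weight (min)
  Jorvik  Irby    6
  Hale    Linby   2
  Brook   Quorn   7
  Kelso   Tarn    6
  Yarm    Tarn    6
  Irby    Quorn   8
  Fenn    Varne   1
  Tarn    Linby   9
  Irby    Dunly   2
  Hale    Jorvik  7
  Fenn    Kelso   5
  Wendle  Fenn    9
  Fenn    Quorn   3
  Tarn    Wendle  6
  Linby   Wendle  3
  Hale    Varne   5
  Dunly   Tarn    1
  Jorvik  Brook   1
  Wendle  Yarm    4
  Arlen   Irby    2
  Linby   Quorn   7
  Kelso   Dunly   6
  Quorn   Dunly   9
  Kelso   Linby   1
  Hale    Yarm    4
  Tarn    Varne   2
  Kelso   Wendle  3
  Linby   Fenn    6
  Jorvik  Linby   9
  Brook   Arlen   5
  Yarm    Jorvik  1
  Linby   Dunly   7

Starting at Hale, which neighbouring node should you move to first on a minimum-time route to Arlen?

Yarm

Enumerating some paths:
Hale - Yarm - Jorvik - Brook - Arlen: 4+1+1+5 = 11
Hale - Linby - Dunly - Irby - Arlen: 2+7+2+2 = 13
Hale - Varne - Tarn - Dunly - Irby - Arlen: 5+2+1+2+2 = 12
Hale - Linby - Kelso - Dunly - Irby - Arlen: 2+1+6+2+2 = 13
The minimum is 11 min via Hale - Yarm - Jorvik - Brook - Arlen.
So from Hale the first move is to Yarm.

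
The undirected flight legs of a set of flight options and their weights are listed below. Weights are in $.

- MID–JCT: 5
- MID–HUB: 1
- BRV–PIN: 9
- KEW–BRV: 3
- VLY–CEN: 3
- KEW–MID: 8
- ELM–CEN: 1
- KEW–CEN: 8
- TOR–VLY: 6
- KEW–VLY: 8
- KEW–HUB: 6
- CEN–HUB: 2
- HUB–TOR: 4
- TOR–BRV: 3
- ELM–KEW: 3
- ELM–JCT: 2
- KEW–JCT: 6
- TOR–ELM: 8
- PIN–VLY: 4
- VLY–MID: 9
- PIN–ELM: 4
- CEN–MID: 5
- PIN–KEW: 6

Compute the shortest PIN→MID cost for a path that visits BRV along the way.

$17

Shortest PIN→BRV: PIN → BRV = 9
Shortest BRV→MID: BRV → TOR → HUB → MID = 8
Total via BRV: 9 + 8 = $17.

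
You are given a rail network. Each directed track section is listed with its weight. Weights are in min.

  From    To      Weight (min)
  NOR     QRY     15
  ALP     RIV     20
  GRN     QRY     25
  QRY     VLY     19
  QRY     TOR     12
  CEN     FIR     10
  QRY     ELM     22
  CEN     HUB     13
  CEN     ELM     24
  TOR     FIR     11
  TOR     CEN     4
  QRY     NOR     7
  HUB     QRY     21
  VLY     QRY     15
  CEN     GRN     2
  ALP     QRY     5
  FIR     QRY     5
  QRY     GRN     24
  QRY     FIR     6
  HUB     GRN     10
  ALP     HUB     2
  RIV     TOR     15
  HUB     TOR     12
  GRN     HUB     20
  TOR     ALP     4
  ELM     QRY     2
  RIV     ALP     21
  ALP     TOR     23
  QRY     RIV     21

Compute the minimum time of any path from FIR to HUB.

Running Dijkstra from FIR:
FIR: 0
QRY: 5  (via FIR)
NOR: 12  (via QRY)
TOR: 17  (via QRY)
ALP: 21  (via TOR)
CEN: 21  (via TOR)
HUB: 23  (via ALP)
Shortest route: FIR → QRY → TOR → ALP → HUB = 23 min.

23 min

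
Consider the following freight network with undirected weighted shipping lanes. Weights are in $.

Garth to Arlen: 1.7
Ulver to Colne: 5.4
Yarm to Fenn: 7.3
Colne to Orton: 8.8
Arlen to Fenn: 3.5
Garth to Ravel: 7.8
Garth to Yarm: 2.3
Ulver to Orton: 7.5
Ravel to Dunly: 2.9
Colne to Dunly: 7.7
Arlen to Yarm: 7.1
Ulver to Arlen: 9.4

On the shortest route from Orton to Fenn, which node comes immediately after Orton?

Ulver

Candidate routes:
Orton - Ulver - Arlen - Fenn: 7.5+9.4+3.5 = 20.4
Orton - Colne - Ulver - Arlen - Fenn: 8.8+5.4+9.4+3.5 = 27.1
The minimum is $20.4 via Orton - Ulver - Arlen - Fenn.
So from Orton the first move is to Ulver.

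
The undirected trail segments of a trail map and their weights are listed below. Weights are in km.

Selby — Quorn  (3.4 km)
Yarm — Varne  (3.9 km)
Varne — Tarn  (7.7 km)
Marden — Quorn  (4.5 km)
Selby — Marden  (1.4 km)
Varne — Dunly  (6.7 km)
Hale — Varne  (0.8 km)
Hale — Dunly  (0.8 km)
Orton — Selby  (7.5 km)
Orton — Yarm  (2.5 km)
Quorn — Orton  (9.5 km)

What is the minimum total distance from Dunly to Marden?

Candidate routes:
Dunly - Hale - Varne - Yarm - Orton - Quorn - Marden: 0.8+0.8+3.9+2.5+9.5+4.5 = 22
Dunly - Hale - Varne - Yarm - Orton - Selby - Marden: 0.8+0.8+3.9+2.5+7.5+1.4 = 16.9
The minimum is 16.9 km via Dunly - Hale - Varne - Yarm - Orton - Selby - Marden.

16.9 km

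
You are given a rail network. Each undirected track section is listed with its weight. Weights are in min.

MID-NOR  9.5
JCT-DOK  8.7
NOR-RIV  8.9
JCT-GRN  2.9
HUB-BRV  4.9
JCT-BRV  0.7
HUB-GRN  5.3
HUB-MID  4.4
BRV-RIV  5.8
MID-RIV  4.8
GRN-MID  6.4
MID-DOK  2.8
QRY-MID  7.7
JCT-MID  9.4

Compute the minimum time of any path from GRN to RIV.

9.4 min

Candidate routes:
GRN–JCT–BRV–RIV: 2.9+0.7+5.8 = 9.4
GRN–HUB–MID–RIV: 5.3+4.4+4.8 = 14.5
GRN–MID–RIV: 6.4+4.8 = 11.2
Cheapest is GRN–JCT–BRV–RIV at 9.4 min.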